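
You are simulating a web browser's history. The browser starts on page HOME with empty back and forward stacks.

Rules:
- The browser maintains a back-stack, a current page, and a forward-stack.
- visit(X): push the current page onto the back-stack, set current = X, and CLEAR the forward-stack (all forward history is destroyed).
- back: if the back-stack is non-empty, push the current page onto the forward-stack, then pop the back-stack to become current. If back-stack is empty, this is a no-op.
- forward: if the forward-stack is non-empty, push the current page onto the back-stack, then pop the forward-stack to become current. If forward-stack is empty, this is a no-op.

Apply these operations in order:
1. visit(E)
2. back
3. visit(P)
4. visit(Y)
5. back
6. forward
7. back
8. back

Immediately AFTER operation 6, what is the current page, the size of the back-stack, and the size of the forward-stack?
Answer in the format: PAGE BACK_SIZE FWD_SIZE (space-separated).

After 1 (visit(E)): cur=E back=1 fwd=0
After 2 (back): cur=HOME back=0 fwd=1
After 3 (visit(P)): cur=P back=1 fwd=0
After 4 (visit(Y)): cur=Y back=2 fwd=0
After 5 (back): cur=P back=1 fwd=1
After 6 (forward): cur=Y back=2 fwd=0

Y 2 0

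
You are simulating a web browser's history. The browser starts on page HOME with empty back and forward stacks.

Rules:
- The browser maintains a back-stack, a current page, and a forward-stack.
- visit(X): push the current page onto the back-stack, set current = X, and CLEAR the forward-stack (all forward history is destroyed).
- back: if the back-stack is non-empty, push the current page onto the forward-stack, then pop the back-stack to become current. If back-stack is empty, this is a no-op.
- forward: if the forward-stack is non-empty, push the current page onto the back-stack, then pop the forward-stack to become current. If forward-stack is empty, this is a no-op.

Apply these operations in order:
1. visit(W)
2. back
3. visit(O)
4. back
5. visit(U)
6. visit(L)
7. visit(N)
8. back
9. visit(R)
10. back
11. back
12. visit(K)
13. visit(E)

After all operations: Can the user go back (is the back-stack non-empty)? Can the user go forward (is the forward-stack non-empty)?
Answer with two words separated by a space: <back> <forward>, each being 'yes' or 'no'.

After 1 (visit(W)): cur=W back=1 fwd=0
After 2 (back): cur=HOME back=0 fwd=1
After 3 (visit(O)): cur=O back=1 fwd=0
After 4 (back): cur=HOME back=0 fwd=1
After 5 (visit(U)): cur=U back=1 fwd=0
After 6 (visit(L)): cur=L back=2 fwd=0
After 7 (visit(N)): cur=N back=3 fwd=0
After 8 (back): cur=L back=2 fwd=1
After 9 (visit(R)): cur=R back=3 fwd=0
After 10 (back): cur=L back=2 fwd=1
After 11 (back): cur=U back=1 fwd=2
After 12 (visit(K)): cur=K back=2 fwd=0
After 13 (visit(E)): cur=E back=3 fwd=0

Answer: yes no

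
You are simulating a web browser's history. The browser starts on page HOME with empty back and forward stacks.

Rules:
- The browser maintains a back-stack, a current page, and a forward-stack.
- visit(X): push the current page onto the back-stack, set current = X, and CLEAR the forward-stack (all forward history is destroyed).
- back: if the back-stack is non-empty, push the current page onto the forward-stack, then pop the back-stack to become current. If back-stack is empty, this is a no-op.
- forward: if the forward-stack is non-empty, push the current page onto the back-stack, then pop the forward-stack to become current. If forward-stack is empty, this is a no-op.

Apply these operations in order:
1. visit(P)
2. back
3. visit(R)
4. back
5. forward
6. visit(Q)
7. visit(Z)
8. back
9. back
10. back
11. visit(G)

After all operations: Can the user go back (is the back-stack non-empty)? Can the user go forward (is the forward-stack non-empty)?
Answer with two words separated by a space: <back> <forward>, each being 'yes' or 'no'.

After 1 (visit(P)): cur=P back=1 fwd=0
After 2 (back): cur=HOME back=0 fwd=1
After 3 (visit(R)): cur=R back=1 fwd=0
After 4 (back): cur=HOME back=0 fwd=1
After 5 (forward): cur=R back=1 fwd=0
After 6 (visit(Q)): cur=Q back=2 fwd=0
After 7 (visit(Z)): cur=Z back=3 fwd=0
After 8 (back): cur=Q back=2 fwd=1
After 9 (back): cur=R back=1 fwd=2
After 10 (back): cur=HOME back=0 fwd=3
After 11 (visit(G)): cur=G back=1 fwd=0

Answer: yes no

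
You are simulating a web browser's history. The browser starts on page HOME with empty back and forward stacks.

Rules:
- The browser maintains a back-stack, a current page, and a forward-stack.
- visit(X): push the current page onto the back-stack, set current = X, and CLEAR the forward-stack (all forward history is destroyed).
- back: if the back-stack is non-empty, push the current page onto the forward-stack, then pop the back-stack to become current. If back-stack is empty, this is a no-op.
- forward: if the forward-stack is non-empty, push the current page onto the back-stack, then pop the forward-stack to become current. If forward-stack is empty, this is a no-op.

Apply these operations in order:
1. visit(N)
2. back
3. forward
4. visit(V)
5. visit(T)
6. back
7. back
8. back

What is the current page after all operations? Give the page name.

Answer: HOME

Derivation:
After 1 (visit(N)): cur=N back=1 fwd=0
After 2 (back): cur=HOME back=0 fwd=1
After 3 (forward): cur=N back=1 fwd=0
After 4 (visit(V)): cur=V back=2 fwd=0
After 5 (visit(T)): cur=T back=3 fwd=0
After 6 (back): cur=V back=2 fwd=1
After 7 (back): cur=N back=1 fwd=2
After 8 (back): cur=HOME back=0 fwd=3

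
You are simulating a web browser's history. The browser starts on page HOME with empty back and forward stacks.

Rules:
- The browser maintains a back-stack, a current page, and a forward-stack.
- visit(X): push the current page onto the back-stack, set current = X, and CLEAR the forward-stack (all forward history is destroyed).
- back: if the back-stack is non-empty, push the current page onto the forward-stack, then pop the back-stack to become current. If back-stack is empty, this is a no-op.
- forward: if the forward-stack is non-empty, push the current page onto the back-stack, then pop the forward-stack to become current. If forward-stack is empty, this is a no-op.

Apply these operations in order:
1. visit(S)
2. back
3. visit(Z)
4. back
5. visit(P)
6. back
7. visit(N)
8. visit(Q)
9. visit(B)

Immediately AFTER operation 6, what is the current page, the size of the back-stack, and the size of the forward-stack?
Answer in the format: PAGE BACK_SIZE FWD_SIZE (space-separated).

After 1 (visit(S)): cur=S back=1 fwd=0
After 2 (back): cur=HOME back=0 fwd=1
After 3 (visit(Z)): cur=Z back=1 fwd=0
After 4 (back): cur=HOME back=0 fwd=1
After 5 (visit(P)): cur=P back=1 fwd=0
After 6 (back): cur=HOME back=0 fwd=1

HOME 0 1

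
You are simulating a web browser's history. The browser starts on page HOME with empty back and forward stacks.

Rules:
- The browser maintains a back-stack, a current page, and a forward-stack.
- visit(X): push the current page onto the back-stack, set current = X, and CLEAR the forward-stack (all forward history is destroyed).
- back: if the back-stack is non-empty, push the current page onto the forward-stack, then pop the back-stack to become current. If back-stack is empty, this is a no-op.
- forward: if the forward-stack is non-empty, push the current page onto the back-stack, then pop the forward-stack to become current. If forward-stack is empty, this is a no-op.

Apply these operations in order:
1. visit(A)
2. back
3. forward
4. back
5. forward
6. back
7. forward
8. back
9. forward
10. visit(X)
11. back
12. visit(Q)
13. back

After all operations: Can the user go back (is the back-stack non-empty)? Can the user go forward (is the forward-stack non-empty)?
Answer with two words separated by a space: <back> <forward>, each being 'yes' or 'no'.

After 1 (visit(A)): cur=A back=1 fwd=0
After 2 (back): cur=HOME back=0 fwd=1
After 3 (forward): cur=A back=1 fwd=0
After 4 (back): cur=HOME back=0 fwd=1
After 5 (forward): cur=A back=1 fwd=0
After 6 (back): cur=HOME back=0 fwd=1
After 7 (forward): cur=A back=1 fwd=0
After 8 (back): cur=HOME back=0 fwd=1
After 9 (forward): cur=A back=1 fwd=0
After 10 (visit(X)): cur=X back=2 fwd=0
After 11 (back): cur=A back=1 fwd=1
After 12 (visit(Q)): cur=Q back=2 fwd=0
After 13 (back): cur=A back=1 fwd=1

Answer: yes yes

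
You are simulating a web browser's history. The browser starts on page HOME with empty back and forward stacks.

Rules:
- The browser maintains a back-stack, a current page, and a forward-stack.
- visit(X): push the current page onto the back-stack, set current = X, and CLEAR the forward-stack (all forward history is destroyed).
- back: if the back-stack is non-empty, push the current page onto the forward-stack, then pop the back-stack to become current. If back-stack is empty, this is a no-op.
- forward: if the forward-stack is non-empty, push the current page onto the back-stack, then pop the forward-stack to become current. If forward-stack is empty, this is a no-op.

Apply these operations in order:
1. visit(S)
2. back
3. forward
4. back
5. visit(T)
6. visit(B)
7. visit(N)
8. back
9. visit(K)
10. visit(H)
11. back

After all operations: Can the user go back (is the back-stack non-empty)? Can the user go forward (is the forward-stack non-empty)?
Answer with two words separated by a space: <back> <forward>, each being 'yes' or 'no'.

Answer: yes yes

Derivation:
After 1 (visit(S)): cur=S back=1 fwd=0
After 2 (back): cur=HOME back=0 fwd=1
After 3 (forward): cur=S back=1 fwd=0
After 4 (back): cur=HOME back=0 fwd=1
After 5 (visit(T)): cur=T back=1 fwd=0
After 6 (visit(B)): cur=B back=2 fwd=0
After 7 (visit(N)): cur=N back=3 fwd=0
After 8 (back): cur=B back=2 fwd=1
After 9 (visit(K)): cur=K back=3 fwd=0
After 10 (visit(H)): cur=H back=4 fwd=0
After 11 (back): cur=K back=3 fwd=1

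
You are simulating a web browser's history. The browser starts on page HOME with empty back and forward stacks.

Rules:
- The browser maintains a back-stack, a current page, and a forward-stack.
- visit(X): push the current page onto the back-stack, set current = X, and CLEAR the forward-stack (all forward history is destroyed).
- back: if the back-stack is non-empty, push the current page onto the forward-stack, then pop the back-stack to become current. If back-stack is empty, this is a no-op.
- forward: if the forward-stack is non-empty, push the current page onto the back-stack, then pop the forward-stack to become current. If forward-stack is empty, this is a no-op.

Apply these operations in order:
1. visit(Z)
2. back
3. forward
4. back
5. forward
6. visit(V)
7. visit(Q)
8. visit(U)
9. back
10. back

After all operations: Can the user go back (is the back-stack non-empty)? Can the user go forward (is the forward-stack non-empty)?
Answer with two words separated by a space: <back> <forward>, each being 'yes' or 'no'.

Answer: yes yes

Derivation:
After 1 (visit(Z)): cur=Z back=1 fwd=0
After 2 (back): cur=HOME back=0 fwd=1
After 3 (forward): cur=Z back=1 fwd=0
After 4 (back): cur=HOME back=0 fwd=1
After 5 (forward): cur=Z back=1 fwd=0
After 6 (visit(V)): cur=V back=2 fwd=0
After 7 (visit(Q)): cur=Q back=3 fwd=0
After 8 (visit(U)): cur=U back=4 fwd=0
After 9 (back): cur=Q back=3 fwd=1
After 10 (back): cur=V back=2 fwd=2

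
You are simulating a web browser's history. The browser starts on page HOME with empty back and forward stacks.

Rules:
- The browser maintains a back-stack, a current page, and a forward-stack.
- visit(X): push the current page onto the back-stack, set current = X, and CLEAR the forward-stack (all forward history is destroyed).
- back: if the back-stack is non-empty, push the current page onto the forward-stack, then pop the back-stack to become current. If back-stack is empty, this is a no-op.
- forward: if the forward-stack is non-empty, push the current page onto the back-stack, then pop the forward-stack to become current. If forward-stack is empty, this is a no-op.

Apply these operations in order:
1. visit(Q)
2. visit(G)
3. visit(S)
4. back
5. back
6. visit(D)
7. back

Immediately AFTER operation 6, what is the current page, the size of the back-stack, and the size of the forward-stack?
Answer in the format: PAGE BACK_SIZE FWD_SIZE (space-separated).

After 1 (visit(Q)): cur=Q back=1 fwd=0
After 2 (visit(G)): cur=G back=2 fwd=0
After 3 (visit(S)): cur=S back=3 fwd=0
After 4 (back): cur=G back=2 fwd=1
After 5 (back): cur=Q back=1 fwd=2
After 6 (visit(D)): cur=D back=2 fwd=0

D 2 0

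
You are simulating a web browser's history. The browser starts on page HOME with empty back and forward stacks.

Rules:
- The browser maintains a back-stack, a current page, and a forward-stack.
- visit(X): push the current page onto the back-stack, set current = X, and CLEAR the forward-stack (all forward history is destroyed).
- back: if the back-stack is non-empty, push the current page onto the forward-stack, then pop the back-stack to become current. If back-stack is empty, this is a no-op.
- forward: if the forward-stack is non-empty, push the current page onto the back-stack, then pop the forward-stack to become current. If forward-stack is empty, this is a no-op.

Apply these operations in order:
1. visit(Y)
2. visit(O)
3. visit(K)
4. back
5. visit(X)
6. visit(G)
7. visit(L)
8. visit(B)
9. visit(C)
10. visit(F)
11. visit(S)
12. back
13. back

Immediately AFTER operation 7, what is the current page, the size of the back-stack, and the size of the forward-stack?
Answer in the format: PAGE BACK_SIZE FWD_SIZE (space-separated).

After 1 (visit(Y)): cur=Y back=1 fwd=0
After 2 (visit(O)): cur=O back=2 fwd=0
After 3 (visit(K)): cur=K back=3 fwd=0
After 4 (back): cur=O back=2 fwd=1
After 5 (visit(X)): cur=X back=3 fwd=0
After 6 (visit(G)): cur=G back=4 fwd=0
After 7 (visit(L)): cur=L back=5 fwd=0

L 5 0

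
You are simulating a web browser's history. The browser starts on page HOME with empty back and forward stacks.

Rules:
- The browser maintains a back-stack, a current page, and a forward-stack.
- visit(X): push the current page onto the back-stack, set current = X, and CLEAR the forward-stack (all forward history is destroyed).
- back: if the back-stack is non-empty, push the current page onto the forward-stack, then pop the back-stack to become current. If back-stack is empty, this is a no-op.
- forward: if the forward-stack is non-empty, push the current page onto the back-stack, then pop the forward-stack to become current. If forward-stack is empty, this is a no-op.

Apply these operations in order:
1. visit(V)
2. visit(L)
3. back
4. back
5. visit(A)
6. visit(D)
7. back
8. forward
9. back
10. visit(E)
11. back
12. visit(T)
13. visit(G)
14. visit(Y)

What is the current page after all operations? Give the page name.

Answer: Y

Derivation:
After 1 (visit(V)): cur=V back=1 fwd=0
After 2 (visit(L)): cur=L back=2 fwd=0
After 3 (back): cur=V back=1 fwd=1
After 4 (back): cur=HOME back=0 fwd=2
After 5 (visit(A)): cur=A back=1 fwd=0
After 6 (visit(D)): cur=D back=2 fwd=0
After 7 (back): cur=A back=1 fwd=1
After 8 (forward): cur=D back=2 fwd=0
After 9 (back): cur=A back=1 fwd=1
After 10 (visit(E)): cur=E back=2 fwd=0
After 11 (back): cur=A back=1 fwd=1
After 12 (visit(T)): cur=T back=2 fwd=0
After 13 (visit(G)): cur=G back=3 fwd=0
After 14 (visit(Y)): cur=Y back=4 fwd=0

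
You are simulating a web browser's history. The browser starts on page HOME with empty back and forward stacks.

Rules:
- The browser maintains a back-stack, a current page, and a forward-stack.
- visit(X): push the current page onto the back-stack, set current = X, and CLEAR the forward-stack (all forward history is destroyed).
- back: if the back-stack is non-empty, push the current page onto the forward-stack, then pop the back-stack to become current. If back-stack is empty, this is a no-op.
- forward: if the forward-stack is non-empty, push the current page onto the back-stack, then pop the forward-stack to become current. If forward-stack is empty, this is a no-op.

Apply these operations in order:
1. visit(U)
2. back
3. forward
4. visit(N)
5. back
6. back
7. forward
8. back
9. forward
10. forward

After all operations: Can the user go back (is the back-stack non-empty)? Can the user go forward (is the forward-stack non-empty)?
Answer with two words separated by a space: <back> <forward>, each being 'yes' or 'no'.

Answer: yes no

Derivation:
After 1 (visit(U)): cur=U back=1 fwd=0
After 2 (back): cur=HOME back=0 fwd=1
After 3 (forward): cur=U back=1 fwd=0
After 4 (visit(N)): cur=N back=2 fwd=0
After 5 (back): cur=U back=1 fwd=1
After 6 (back): cur=HOME back=0 fwd=2
After 7 (forward): cur=U back=1 fwd=1
After 8 (back): cur=HOME back=0 fwd=2
After 9 (forward): cur=U back=1 fwd=1
After 10 (forward): cur=N back=2 fwd=0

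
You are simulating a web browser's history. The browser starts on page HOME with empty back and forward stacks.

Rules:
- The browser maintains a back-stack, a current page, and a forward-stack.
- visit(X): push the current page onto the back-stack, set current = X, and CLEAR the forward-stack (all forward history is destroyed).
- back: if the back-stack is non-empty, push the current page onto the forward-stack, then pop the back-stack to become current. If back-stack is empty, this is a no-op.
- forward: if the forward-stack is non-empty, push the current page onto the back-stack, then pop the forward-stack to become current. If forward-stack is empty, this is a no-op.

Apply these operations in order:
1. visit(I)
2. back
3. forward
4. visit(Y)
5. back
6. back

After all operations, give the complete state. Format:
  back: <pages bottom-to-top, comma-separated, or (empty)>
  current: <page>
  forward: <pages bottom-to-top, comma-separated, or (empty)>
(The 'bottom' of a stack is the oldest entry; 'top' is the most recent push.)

Answer: back: (empty)
current: HOME
forward: Y,I

Derivation:
After 1 (visit(I)): cur=I back=1 fwd=0
After 2 (back): cur=HOME back=0 fwd=1
After 3 (forward): cur=I back=1 fwd=0
After 4 (visit(Y)): cur=Y back=2 fwd=0
After 5 (back): cur=I back=1 fwd=1
After 6 (back): cur=HOME back=0 fwd=2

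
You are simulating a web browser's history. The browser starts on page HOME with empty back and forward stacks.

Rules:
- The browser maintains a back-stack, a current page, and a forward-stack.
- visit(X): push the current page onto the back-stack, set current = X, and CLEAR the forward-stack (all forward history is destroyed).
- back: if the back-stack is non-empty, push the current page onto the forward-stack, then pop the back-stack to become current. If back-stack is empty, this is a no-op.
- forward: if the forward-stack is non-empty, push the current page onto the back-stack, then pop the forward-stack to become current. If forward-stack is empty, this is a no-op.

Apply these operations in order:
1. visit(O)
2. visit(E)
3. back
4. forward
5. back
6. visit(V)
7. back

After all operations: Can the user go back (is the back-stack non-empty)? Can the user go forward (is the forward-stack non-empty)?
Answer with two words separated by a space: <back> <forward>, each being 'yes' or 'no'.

After 1 (visit(O)): cur=O back=1 fwd=0
After 2 (visit(E)): cur=E back=2 fwd=0
After 3 (back): cur=O back=1 fwd=1
After 4 (forward): cur=E back=2 fwd=0
After 5 (back): cur=O back=1 fwd=1
After 6 (visit(V)): cur=V back=2 fwd=0
After 7 (back): cur=O back=1 fwd=1

Answer: yes yes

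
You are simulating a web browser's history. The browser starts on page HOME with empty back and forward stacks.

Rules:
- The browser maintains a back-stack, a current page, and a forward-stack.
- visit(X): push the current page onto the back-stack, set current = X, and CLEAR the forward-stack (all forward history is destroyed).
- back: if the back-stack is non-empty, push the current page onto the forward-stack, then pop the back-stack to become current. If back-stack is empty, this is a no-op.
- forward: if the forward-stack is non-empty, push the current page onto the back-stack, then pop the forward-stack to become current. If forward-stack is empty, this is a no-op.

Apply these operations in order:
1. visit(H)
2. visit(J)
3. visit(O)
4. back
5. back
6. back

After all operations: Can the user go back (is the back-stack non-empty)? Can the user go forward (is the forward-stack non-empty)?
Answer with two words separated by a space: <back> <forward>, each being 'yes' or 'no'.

After 1 (visit(H)): cur=H back=1 fwd=0
After 2 (visit(J)): cur=J back=2 fwd=0
After 3 (visit(O)): cur=O back=3 fwd=0
After 4 (back): cur=J back=2 fwd=1
After 5 (back): cur=H back=1 fwd=2
After 6 (back): cur=HOME back=0 fwd=3

Answer: no yes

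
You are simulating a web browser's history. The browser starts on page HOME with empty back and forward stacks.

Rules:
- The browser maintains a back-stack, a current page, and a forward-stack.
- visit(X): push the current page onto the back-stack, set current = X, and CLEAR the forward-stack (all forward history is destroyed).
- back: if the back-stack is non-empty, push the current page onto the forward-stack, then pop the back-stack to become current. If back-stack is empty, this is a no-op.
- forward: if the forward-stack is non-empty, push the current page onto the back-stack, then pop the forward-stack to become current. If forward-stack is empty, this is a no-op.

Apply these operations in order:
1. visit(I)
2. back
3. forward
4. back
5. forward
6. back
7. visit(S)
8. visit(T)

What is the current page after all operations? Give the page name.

Answer: T

Derivation:
After 1 (visit(I)): cur=I back=1 fwd=0
After 2 (back): cur=HOME back=0 fwd=1
After 3 (forward): cur=I back=1 fwd=0
After 4 (back): cur=HOME back=0 fwd=1
After 5 (forward): cur=I back=1 fwd=0
After 6 (back): cur=HOME back=0 fwd=1
After 7 (visit(S)): cur=S back=1 fwd=0
After 8 (visit(T)): cur=T back=2 fwd=0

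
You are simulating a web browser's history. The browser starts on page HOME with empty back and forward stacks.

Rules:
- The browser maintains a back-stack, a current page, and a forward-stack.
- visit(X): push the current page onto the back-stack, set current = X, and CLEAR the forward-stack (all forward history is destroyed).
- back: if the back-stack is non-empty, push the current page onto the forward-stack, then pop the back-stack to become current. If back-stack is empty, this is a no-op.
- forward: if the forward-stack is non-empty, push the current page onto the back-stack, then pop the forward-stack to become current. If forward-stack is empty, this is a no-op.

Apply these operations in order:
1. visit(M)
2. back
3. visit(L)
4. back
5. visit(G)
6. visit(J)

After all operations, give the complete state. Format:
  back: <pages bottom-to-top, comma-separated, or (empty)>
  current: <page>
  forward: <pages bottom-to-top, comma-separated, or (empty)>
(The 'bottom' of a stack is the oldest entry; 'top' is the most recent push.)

After 1 (visit(M)): cur=M back=1 fwd=0
After 2 (back): cur=HOME back=0 fwd=1
After 3 (visit(L)): cur=L back=1 fwd=0
After 4 (back): cur=HOME back=0 fwd=1
After 5 (visit(G)): cur=G back=1 fwd=0
After 6 (visit(J)): cur=J back=2 fwd=0

Answer: back: HOME,G
current: J
forward: (empty)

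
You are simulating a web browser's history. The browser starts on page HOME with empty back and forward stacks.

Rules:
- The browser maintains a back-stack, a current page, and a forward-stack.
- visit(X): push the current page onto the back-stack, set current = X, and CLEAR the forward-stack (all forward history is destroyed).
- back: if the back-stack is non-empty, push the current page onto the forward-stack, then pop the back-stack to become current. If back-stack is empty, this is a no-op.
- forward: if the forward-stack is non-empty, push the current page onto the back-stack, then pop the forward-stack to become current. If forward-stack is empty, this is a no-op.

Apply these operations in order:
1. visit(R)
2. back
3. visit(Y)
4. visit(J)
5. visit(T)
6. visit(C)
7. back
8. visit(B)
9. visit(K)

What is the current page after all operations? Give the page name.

Answer: K

Derivation:
After 1 (visit(R)): cur=R back=1 fwd=0
After 2 (back): cur=HOME back=0 fwd=1
After 3 (visit(Y)): cur=Y back=1 fwd=0
After 4 (visit(J)): cur=J back=2 fwd=0
After 5 (visit(T)): cur=T back=3 fwd=0
After 6 (visit(C)): cur=C back=4 fwd=0
After 7 (back): cur=T back=3 fwd=1
After 8 (visit(B)): cur=B back=4 fwd=0
After 9 (visit(K)): cur=K back=5 fwd=0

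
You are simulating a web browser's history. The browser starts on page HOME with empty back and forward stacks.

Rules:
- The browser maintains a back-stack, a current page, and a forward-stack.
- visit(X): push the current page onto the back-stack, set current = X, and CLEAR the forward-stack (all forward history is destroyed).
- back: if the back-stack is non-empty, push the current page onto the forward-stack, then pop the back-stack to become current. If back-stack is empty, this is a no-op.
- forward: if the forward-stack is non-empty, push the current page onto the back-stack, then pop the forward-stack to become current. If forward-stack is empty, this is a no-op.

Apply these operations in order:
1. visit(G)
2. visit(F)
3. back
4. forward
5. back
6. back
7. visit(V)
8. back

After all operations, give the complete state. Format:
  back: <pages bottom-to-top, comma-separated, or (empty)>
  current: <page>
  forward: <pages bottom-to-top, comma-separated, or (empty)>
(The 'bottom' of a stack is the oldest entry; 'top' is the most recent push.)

Answer: back: (empty)
current: HOME
forward: V

Derivation:
After 1 (visit(G)): cur=G back=1 fwd=0
After 2 (visit(F)): cur=F back=2 fwd=0
After 3 (back): cur=G back=1 fwd=1
After 4 (forward): cur=F back=2 fwd=0
After 5 (back): cur=G back=1 fwd=1
After 6 (back): cur=HOME back=0 fwd=2
After 7 (visit(V)): cur=V back=1 fwd=0
After 8 (back): cur=HOME back=0 fwd=1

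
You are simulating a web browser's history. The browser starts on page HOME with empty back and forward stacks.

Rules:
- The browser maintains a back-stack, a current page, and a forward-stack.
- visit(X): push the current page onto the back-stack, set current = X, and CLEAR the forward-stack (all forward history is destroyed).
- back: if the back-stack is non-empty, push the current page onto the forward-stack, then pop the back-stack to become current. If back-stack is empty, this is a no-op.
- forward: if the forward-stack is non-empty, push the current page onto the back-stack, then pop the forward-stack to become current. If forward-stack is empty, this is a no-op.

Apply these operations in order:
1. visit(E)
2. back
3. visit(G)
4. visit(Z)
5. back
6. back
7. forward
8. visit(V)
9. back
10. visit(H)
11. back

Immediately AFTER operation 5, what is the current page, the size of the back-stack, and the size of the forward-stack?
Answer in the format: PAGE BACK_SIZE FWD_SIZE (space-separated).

After 1 (visit(E)): cur=E back=1 fwd=0
After 2 (back): cur=HOME back=0 fwd=1
After 3 (visit(G)): cur=G back=1 fwd=0
After 4 (visit(Z)): cur=Z back=2 fwd=0
After 5 (back): cur=G back=1 fwd=1

G 1 1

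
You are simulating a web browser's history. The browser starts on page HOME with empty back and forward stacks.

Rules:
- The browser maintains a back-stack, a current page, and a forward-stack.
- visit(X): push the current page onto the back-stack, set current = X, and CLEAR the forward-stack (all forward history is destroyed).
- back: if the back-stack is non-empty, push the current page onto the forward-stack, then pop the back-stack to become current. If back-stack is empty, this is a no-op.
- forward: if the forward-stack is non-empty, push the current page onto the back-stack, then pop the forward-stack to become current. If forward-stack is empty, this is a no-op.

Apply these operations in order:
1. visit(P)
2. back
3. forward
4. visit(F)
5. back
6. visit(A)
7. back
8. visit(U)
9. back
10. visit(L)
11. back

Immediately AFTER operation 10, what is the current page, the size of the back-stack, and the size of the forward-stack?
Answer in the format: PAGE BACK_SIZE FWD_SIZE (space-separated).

After 1 (visit(P)): cur=P back=1 fwd=0
After 2 (back): cur=HOME back=0 fwd=1
After 3 (forward): cur=P back=1 fwd=0
After 4 (visit(F)): cur=F back=2 fwd=0
After 5 (back): cur=P back=1 fwd=1
After 6 (visit(A)): cur=A back=2 fwd=0
After 7 (back): cur=P back=1 fwd=1
After 8 (visit(U)): cur=U back=2 fwd=0
After 9 (back): cur=P back=1 fwd=1
After 10 (visit(L)): cur=L back=2 fwd=0

L 2 0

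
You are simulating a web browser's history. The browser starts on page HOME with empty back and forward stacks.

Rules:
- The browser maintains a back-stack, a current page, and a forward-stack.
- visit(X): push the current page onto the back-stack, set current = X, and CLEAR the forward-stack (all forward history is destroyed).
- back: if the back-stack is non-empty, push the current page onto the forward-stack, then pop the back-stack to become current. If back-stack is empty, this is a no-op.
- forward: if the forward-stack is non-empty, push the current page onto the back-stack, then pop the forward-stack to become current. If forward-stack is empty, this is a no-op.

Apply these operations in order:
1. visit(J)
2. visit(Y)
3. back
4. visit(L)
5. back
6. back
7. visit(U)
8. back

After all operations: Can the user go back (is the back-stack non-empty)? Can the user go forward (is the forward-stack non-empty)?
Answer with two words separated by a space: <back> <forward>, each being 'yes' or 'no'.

Answer: no yes

Derivation:
After 1 (visit(J)): cur=J back=1 fwd=0
After 2 (visit(Y)): cur=Y back=2 fwd=0
After 3 (back): cur=J back=1 fwd=1
After 4 (visit(L)): cur=L back=2 fwd=0
After 5 (back): cur=J back=1 fwd=1
After 6 (back): cur=HOME back=0 fwd=2
After 7 (visit(U)): cur=U back=1 fwd=0
After 8 (back): cur=HOME back=0 fwd=1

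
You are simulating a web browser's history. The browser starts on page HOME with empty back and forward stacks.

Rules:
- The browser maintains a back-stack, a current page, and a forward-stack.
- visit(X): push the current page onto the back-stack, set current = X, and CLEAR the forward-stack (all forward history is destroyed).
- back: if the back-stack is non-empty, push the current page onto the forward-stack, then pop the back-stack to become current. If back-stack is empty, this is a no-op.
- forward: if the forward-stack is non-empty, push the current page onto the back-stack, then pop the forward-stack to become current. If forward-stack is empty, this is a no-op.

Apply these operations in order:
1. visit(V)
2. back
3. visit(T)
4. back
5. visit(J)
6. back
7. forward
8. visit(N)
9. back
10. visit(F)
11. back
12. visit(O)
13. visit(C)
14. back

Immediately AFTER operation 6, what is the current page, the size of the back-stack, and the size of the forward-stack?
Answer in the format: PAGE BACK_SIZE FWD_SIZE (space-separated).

After 1 (visit(V)): cur=V back=1 fwd=0
After 2 (back): cur=HOME back=0 fwd=1
After 3 (visit(T)): cur=T back=1 fwd=0
After 4 (back): cur=HOME back=0 fwd=1
After 5 (visit(J)): cur=J back=1 fwd=0
After 6 (back): cur=HOME back=0 fwd=1

HOME 0 1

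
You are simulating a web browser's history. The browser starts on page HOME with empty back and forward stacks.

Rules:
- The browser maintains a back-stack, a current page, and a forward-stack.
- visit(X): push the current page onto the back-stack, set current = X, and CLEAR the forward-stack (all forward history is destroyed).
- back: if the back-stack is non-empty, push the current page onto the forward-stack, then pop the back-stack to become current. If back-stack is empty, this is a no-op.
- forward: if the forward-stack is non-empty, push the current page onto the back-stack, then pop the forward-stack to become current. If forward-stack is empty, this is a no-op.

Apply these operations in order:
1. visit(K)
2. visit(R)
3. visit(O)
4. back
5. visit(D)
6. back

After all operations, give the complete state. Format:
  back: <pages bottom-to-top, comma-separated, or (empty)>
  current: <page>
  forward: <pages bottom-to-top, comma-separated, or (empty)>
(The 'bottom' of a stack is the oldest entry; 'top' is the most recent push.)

After 1 (visit(K)): cur=K back=1 fwd=0
After 2 (visit(R)): cur=R back=2 fwd=0
After 3 (visit(O)): cur=O back=3 fwd=0
After 4 (back): cur=R back=2 fwd=1
After 5 (visit(D)): cur=D back=3 fwd=0
After 6 (back): cur=R back=2 fwd=1

Answer: back: HOME,K
current: R
forward: D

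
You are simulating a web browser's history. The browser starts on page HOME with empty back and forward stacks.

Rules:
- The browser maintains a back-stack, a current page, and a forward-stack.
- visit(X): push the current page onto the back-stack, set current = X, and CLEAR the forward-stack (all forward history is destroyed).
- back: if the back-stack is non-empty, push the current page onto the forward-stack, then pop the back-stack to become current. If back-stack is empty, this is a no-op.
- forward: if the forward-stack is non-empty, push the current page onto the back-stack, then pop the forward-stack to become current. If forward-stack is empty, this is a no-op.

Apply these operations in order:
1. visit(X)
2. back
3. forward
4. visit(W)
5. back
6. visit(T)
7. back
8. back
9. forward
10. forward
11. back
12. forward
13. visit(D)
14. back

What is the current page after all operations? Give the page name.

Answer: T

Derivation:
After 1 (visit(X)): cur=X back=1 fwd=0
After 2 (back): cur=HOME back=0 fwd=1
After 3 (forward): cur=X back=1 fwd=0
After 4 (visit(W)): cur=W back=2 fwd=0
After 5 (back): cur=X back=1 fwd=1
After 6 (visit(T)): cur=T back=2 fwd=0
After 7 (back): cur=X back=1 fwd=1
After 8 (back): cur=HOME back=0 fwd=2
After 9 (forward): cur=X back=1 fwd=1
After 10 (forward): cur=T back=2 fwd=0
After 11 (back): cur=X back=1 fwd=1
After 12 (forward): cur=T back=2 fwd=0
After 13 (visit(D)): cur=D back=3 fwd=0
After 14 (back): cur=T back=2 fwd=1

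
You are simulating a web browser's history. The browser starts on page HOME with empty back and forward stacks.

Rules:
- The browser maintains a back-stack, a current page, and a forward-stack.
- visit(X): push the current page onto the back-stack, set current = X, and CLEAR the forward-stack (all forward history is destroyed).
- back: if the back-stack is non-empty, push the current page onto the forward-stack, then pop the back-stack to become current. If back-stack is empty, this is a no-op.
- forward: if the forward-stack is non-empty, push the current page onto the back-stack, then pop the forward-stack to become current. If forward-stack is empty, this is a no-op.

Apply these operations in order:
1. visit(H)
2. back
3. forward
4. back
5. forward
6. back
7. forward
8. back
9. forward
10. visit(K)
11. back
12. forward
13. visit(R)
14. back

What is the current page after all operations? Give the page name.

Answer: K

Derivation:
After 1 (visit(H)): cur=H back=1 fwd=0
After 2 (back): cur=HOME back=0 fwd=1
After 3 (forward): cur=H back=1 fwd=0
After 4 (back): cur=HOME back=0 fwd=1
After 5 (forward): cur=H back=1 fwd=0
After 6 (back): cur=HOME back=0 fwd=1
After 7 (forward): cur=H back=1 fwd=0
After 8 (back): cur=HOME back=0 fwd=1
After 9 (forward): cur=H back=1 fwd=0
After 10 (visit(K)): cur=K back=2 fwd=0
After 11 (back): cur=H back=1 fwd=1
After 12 (forward): cur=K back=2 fwd=0
After 13 (visit(R)): cur=R back=3 fwd=0
After 14 (back): cur=K back=2 fwd=1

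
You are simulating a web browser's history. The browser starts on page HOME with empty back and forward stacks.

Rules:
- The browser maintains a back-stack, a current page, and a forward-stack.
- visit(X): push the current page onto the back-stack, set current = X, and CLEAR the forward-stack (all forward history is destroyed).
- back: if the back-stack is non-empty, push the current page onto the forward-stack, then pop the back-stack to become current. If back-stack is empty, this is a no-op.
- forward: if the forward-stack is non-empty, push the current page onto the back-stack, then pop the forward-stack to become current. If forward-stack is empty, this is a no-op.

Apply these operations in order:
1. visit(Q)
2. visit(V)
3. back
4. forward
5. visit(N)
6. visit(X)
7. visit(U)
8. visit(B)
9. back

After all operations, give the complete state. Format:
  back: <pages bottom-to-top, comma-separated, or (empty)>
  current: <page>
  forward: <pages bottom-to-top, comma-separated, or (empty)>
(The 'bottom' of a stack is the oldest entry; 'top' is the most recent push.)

Answer: back: HOME,Q,V,N,X
current: U
forward: B

Derivation:
After 1 (visit(Q)): cur=Q back=1 fwd=0
After 2 (visit(V)): cur=V back=2 fwd=0
After 3 (back): cur=Q back=1 fwd=1
After 4 (forward): cur=V back=2 fwd=0
After 5 (visit(N)): cur=N back=3 fwd=0
After 6 (visit(X)): cur=X back=4 fwd=0
After 7 (visit(U)): cur=U back=5 fwd=0
After 8 (visit(B)): cur=B back=6 fwd=0
After 9 (back): cur=U back=5 fwd=1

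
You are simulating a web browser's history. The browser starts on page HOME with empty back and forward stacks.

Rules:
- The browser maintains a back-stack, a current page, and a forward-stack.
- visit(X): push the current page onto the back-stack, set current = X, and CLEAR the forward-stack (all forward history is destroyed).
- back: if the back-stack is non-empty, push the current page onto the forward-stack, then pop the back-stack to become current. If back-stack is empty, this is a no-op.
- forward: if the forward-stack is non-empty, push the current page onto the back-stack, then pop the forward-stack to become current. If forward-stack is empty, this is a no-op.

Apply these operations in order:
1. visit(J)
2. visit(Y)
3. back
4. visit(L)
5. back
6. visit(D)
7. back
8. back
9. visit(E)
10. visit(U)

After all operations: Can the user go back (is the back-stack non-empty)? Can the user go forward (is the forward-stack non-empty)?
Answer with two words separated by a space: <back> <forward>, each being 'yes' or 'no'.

Answer: yes no

Derivation:
After 1 (visit(J)): cur=J back=1 fwd=0
After 2 (visit(Y)): cur=Y back=2 fwd=0
After 3 (back): cur=J back=1 fwd=1
After 4 (visit(L)): cur=L back=2 fwd=0
After 5 (back): cur=J back=1 fwd=1
After 6 (visit(D)): cur=D back=2 fwd=0
After 7 (back): cur=J back=1 fwd=1
After 8 (back): cur=HOME back=0 fwd=2
After 9 (visit(E)): cur=E back=1 fwd=0
After 10 (visit(U)): cur=U back=2 fwd=0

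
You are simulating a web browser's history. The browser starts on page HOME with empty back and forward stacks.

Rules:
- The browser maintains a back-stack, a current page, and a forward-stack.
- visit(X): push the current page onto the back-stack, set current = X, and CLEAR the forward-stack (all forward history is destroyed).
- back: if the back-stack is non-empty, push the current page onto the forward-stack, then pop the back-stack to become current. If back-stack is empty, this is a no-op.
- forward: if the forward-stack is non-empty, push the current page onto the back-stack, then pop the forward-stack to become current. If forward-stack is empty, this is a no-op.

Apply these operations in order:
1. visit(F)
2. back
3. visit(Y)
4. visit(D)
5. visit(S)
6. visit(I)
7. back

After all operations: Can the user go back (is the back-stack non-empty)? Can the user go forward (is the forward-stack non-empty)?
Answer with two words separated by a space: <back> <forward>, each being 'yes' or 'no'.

After 1 (visit(F)): cur=F back=1 fwd=0
After 2 (back): cur=HOME back=0 fwd=1
After 3 (visit(Y)): cur=Y back=1 fwd=0
After 4 (visit(D)): cur=D back=2 fwd=0
After 5 (visit(S)): cur=S back=3 fwd=0
After 6 (visit(I)): cur=I back=4 fwd=0
After 7 (back): cur=S back=3 fwd=1

Answer: yes yes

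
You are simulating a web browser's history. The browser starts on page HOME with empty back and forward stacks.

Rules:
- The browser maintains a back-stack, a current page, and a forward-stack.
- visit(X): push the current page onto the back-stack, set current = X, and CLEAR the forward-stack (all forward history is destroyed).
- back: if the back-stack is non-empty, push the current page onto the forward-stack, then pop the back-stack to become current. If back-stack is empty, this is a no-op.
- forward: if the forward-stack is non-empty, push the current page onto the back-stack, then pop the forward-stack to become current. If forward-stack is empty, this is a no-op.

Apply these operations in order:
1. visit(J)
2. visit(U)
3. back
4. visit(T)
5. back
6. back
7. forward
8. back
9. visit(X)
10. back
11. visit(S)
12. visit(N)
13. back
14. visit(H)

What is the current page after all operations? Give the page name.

After 1 (visit(J)): cur=J back=1 fwd=0
After 2 (visit(U)): cur=U back=2 fwd=0
After 3 (back): cur=J back=1 fwd=1
After 4 (visit(T)): cur=T back=2 fwd=0
After 5 (back): cur=J back=1 fwd=1
After 6 (back): cur=HOME back=0 fwd=2
After 7 (forward): cur=J back=1 fwd=1
After 8 (back): cur=HOME back=0 fwd=2
After 9 (visit(X)): cur=X back=1 fwd=0
After 10 (back): cur=HOME back=0 fwd=1
After 11 (visit(S)): cur=S back=1 fwd=0
After 12 (visit(N)): cur=N back=2 fwd=0
After 13 (back): cur=S back=1 fwd=1
After 14 (visit(H)): cur=H back=2 fwd=0

Answer: H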